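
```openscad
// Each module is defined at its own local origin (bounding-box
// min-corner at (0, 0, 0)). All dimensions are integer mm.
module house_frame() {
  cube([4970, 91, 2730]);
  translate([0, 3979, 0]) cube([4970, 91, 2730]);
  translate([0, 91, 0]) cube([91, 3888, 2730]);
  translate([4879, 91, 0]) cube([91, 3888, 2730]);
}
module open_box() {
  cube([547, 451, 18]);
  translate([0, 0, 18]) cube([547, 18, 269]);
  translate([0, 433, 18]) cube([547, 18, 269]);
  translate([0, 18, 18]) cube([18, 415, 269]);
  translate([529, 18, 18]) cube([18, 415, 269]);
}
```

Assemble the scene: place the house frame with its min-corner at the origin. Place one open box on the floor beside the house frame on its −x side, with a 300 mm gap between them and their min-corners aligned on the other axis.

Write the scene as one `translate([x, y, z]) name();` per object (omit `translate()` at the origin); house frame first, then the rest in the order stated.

house_frame();
translate([-847, 0, 0]) open_box();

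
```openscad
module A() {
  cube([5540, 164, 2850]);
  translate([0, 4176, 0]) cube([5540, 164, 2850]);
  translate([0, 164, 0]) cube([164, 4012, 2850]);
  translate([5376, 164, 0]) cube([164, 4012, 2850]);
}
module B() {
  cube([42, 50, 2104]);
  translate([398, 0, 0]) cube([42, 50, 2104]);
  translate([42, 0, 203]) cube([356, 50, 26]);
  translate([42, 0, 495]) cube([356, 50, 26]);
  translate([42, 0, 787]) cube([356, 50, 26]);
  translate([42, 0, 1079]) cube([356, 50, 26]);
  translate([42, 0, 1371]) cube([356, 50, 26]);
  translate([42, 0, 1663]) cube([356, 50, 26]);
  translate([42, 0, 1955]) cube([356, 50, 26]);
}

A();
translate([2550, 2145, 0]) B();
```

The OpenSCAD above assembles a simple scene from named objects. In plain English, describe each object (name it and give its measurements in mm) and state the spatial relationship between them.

A is a box-shaped house frame (walls only): outside footprint 5540×4340 mm, wall height 2850 mm, wall thickness 164 mm. The two y-facing walls run the full x-width; the two x-facing walls fit between the inner faces of the y-facing walls.

B is a straight ladder. Two 42×50 mm vertical rails, 2104 mm tall, stand 440 mm apart (outside-to-outside) with their front faces coplanar on the −y side. 7 rungs, each 50 mm deep and 26 mm tall, span between the inner faces of the rails, front faces flush with the rails. The lowest rung's underside is at z = 203 mm and rungs are spaced 292 mm apart (underside to underside).

The ladder sits inside the house frame, centred.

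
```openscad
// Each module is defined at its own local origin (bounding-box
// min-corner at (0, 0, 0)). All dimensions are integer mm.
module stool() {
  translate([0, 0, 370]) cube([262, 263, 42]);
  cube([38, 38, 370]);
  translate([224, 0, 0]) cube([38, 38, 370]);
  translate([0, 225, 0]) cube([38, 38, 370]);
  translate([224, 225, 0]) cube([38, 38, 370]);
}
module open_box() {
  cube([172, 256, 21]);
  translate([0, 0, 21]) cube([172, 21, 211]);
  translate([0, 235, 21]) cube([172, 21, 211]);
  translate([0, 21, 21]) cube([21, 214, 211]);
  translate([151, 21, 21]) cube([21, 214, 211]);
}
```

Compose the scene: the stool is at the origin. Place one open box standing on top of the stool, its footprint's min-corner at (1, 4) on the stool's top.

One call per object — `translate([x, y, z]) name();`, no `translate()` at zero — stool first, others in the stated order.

stool();
translate([1, 4, 412]) open_box();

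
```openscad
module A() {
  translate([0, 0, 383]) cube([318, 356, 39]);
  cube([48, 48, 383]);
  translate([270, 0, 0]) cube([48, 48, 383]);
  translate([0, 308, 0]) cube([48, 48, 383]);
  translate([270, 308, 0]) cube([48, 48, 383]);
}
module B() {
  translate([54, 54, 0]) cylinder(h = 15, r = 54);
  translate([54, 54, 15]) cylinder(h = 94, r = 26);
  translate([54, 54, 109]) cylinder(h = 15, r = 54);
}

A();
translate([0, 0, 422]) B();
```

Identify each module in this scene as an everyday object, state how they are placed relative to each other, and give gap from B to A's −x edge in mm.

The spool's min-x is at 0; the stool's min-x is 0; gap = 0 mm.

A is a stool. B is a spool. The spool is on top of the stool. The gap from the spool to the stool's −x edge is 0 mm.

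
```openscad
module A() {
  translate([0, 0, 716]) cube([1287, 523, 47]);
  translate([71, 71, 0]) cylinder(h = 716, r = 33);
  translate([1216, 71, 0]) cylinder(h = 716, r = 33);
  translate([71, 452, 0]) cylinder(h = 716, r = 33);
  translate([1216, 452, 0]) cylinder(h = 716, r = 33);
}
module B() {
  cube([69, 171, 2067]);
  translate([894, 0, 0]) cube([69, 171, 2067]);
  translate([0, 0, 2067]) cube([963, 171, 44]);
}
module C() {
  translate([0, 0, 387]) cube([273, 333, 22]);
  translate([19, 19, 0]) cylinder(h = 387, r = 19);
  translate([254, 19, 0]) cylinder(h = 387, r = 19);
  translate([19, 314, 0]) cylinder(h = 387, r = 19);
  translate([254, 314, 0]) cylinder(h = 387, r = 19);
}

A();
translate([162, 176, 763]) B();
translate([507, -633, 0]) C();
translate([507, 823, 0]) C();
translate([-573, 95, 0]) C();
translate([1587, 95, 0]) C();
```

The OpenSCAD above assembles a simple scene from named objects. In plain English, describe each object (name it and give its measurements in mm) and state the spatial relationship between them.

A is a table: top 1287 mm (x) × 523 mm (y), 47 mm thick, upper face at z = 763 mm, on four round legs of 66 mm diameter, each leg's bounding box inset 38 mm from the nearest pair of top edges, running from z = 0 to the bottom of the top.

B is a door frame. The clear opening is 825 mm wide and 2067 mm high. Two 69 mm wide jambs, 171 mm deep, stand either side of the opening from the floor to the top of the opening. A 44 mm thick head sits across the top of both jambs, spanning the full outside width of the frame.

C is a four-legged stool. The seat is 273×333 mm, 22 mm thick, top at z = 409 mm. It stands on four round legs, each 38 mm in diameter, from z = 0 to the seat underside, each leg's axis is inset half a diameter from the nearest pair of seat edges (so the leg's bounding box is flush with the corner).

The door frame is on top of the table, centred. Four stools sit around the table at the −y, +y, −x, +x sides.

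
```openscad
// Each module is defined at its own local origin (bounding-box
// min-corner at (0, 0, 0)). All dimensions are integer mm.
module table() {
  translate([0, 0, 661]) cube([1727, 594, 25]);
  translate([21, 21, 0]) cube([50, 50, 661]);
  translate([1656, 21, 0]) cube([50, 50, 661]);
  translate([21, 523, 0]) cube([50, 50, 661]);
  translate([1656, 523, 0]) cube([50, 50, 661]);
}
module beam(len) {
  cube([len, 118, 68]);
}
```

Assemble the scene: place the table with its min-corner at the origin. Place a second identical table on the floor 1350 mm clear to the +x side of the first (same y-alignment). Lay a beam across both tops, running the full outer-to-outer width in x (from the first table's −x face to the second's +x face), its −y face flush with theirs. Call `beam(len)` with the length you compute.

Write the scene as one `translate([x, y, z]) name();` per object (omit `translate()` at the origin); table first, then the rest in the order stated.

table();
translate([3077, 0, 0]) table();
translate([0, 0, 686]) beam(4804);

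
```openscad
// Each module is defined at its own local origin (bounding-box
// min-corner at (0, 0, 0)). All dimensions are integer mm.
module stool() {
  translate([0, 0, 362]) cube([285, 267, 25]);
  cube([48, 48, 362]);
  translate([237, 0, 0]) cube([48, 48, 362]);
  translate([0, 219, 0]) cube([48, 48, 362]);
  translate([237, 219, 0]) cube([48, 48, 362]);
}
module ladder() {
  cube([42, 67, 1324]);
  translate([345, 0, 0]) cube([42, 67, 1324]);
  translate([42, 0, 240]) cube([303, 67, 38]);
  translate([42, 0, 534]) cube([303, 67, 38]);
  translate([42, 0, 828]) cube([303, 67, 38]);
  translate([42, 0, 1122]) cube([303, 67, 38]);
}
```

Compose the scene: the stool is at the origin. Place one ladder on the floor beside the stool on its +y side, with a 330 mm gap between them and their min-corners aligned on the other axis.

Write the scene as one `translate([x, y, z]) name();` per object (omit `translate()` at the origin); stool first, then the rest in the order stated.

stool();
translate([0, 597, 0]) ladder();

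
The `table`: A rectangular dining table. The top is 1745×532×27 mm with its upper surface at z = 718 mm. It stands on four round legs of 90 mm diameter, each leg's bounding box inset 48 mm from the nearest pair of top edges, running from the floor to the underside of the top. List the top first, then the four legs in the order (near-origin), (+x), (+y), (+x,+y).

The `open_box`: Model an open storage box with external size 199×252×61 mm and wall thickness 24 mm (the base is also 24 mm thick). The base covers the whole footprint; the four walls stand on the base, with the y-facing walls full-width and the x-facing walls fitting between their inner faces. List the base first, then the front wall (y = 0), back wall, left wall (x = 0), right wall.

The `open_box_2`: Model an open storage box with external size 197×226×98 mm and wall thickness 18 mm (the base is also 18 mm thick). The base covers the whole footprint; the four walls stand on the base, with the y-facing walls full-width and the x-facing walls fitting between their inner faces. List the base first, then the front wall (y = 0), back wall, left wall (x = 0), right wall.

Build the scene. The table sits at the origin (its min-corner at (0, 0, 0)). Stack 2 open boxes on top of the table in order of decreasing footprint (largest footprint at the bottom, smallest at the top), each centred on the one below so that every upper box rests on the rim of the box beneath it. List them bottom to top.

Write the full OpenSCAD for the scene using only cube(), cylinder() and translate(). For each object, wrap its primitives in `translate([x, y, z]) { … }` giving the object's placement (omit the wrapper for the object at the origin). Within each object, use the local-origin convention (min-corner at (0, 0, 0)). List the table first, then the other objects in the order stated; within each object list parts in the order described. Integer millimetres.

translate([0, 0, 691]) cube([1745, 532, 27]);
translate([93, 93, 0]) cylinder(h = 691, r = 45);
translate([1652, 93, 0]) cylinder(h = 691, r = 45);
translate([93, 439, 0]) cylinder(h = 691, r = 45);
translate([1652, 439, 0]) cylinder(h = 691, r = 45);
translate([773, 140, 718]) {
  cube([199, 252, 24]);
  translate([0, 0, 24]) cube([199, 24, 37]);
  translate([0, 228, 24]) cube([199, 24, 37]);
  translate([0, 24, 24]) cube([24, 204, 37]);
  translate([175, 24, 24]) cube([24, 204, 37]);
}
translate([774, 153, 779]) {
  cube([197, 226, 18]);
  translate([0, 0, 18]) cube([197, 18, 80]);
  translate([0, 208, 18]) cube([197, 18, 80]);
  translate([0, 18, 18]) cube([18, 190, 80]);
  translate([179, 18, 18]) cube([18, 190, 80]);
}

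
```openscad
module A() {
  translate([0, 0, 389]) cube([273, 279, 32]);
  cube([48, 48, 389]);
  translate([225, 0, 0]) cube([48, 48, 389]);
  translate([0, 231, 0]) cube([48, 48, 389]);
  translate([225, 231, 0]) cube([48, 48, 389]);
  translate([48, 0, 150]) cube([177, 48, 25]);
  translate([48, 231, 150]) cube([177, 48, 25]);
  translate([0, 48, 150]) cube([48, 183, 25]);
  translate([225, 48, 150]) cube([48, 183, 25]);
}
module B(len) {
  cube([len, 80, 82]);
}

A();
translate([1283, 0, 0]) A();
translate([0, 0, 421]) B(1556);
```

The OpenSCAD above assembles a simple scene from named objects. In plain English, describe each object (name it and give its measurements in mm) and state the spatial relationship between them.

A is a four-legged stool. The seat is 273×279 mm, 32 mm thick, top at z = 421 mm. It stands on four square legs, each 48×48 mm in cross-section, from z = 0 to the seat underside, each flush with a corner of the seat. Four stretchers, 48 mm wide and 25 mm tall, connect adjacent legs with their undersides at z = 150 mm, each running between the inner faces of the legs it joins and aligned with the legs' outer faces on the other axis.

B is a rectangular beam 1556 mm long (x), 80 mm deep (y), 82 mm thick (z).

The beam spans the tops of two stools placed 1010 mm apart, resting at z = 421 mm.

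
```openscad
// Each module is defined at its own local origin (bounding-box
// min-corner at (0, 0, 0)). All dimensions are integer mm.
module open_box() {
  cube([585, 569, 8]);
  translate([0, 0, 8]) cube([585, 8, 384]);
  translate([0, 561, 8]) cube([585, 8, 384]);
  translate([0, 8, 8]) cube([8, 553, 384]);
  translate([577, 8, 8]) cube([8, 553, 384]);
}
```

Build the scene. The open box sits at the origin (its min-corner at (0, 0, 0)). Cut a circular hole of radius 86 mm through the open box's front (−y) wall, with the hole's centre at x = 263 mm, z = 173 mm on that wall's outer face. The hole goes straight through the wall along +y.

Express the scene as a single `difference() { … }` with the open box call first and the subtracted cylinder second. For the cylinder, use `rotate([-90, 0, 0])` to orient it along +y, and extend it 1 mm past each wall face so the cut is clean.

difference() {
  open_box();
  translate([263, -1, 173]) rotate([-90, 0, 0]) cylinder(h = 10, r = 86);
}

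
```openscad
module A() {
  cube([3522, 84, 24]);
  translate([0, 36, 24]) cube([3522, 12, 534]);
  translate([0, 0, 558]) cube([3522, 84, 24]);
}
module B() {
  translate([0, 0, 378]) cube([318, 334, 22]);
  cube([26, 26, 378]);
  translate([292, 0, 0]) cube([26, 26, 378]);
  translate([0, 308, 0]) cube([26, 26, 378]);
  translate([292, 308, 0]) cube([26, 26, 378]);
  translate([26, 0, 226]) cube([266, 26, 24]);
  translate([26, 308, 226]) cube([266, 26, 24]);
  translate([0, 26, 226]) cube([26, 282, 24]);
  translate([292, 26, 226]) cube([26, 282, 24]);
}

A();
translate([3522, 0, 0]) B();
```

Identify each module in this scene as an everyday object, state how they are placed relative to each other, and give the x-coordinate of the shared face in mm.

The I-beam's +x face and the stool's −x face are both at x = 3522 mm.

A is an I-beam. B is a stool. The stool is against the I-beam's +x side, with their −y faces flush. The x-coordinate of the shared face is 3522 mm.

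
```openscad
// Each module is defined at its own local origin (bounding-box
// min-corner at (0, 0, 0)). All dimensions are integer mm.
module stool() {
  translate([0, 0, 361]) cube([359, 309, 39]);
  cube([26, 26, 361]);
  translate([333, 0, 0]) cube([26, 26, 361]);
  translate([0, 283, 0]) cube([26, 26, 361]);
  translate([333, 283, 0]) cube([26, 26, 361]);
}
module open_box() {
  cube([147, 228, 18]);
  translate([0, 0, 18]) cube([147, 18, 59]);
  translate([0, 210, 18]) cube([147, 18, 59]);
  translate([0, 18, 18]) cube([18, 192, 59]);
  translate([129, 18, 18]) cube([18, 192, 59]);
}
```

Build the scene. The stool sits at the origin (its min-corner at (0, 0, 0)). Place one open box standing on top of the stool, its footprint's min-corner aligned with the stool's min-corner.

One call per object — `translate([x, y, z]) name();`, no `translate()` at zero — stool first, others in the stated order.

stool();
translate([0, 0, 400]) open_box();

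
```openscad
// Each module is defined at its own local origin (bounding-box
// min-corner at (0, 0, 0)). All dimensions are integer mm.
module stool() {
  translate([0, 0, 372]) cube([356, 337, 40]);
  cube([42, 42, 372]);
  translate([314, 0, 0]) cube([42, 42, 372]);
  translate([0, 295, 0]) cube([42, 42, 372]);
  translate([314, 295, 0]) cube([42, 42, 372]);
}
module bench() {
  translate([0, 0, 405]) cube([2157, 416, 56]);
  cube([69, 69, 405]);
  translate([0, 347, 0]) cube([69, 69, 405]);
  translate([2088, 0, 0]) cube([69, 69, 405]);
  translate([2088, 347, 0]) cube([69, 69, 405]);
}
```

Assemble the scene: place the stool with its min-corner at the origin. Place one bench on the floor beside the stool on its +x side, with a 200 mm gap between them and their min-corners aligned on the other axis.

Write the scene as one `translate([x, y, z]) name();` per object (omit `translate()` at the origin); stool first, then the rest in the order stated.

stool();
translate([556, 0, 0]) bench();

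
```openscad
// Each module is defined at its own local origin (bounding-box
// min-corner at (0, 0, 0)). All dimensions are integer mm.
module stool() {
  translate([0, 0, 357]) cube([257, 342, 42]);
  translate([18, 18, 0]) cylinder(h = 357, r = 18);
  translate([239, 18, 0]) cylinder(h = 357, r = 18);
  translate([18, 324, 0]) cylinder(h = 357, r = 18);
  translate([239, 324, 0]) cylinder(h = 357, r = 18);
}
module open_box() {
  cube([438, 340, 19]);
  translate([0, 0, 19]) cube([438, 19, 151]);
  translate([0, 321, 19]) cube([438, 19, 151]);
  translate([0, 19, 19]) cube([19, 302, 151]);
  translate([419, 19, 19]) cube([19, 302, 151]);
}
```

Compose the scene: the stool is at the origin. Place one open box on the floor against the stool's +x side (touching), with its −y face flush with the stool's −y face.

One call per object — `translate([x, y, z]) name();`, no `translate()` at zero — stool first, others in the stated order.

stool();
translate([257, 0, 0]) open_box();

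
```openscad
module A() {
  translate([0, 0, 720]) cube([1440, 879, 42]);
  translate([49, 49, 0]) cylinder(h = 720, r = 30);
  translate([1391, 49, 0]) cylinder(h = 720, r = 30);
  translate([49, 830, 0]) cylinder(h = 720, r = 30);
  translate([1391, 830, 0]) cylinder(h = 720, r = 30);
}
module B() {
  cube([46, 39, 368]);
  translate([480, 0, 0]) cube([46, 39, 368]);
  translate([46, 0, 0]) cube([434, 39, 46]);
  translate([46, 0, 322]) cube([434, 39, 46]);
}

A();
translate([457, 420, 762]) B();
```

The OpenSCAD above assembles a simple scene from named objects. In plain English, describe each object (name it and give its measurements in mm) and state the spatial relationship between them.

A is a table with a 1440×879 mm rectangular top, 42 mm thick, top surface at z = 762 mm, supported by four round legs of 60 mm diameter, each leg's bounding box inset 19 mm from the nearest pair of top edges, running from the floor.

B is a rectangular picture frame lying in the x–z plane (depth along y). The opening is 434 mm wide (x) by 276 mm tall (z), surrounded by a border 46 mm wide on all four sides. The frame is 39 mm deep and is made of two full-height vertical stiles with two horizontal rails fitted between them.

The picture frame is on top of the table, centred.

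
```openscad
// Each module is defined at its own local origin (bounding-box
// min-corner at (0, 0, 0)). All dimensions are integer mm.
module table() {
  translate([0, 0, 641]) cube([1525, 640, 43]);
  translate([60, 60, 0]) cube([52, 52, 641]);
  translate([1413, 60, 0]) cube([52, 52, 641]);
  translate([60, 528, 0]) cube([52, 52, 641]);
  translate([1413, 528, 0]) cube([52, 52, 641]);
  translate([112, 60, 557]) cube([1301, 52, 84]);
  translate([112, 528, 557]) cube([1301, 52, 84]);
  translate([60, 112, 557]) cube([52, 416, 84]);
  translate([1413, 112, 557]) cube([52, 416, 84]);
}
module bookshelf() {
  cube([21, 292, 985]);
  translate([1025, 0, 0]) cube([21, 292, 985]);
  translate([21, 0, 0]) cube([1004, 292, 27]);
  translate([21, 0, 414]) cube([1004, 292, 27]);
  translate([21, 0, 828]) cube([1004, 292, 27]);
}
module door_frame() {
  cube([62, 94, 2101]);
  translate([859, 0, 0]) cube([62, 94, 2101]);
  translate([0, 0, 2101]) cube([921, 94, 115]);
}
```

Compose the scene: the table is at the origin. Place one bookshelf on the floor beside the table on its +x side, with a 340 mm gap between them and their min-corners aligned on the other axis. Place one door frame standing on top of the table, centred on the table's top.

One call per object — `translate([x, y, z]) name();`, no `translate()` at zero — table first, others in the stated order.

table();
translate([1865, 0, 0]) bookshelf();
translate([302, 273, 684]) door_frame();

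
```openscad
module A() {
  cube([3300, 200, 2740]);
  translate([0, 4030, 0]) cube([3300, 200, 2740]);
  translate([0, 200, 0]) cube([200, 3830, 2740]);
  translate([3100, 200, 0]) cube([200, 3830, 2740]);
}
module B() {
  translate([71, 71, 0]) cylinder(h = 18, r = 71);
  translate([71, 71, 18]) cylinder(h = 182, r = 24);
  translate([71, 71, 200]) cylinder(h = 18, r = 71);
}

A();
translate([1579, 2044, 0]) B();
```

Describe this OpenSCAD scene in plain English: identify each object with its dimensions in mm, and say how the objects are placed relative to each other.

A is the wall frame of a small rectangular building: four walls, each 2740 mm tall and 200 mm thick, enclosing a footprint 3300 mm (x) by 4230 mm (y) outside-to-outside, with no floor or roof. The front and back walls (the −y and +y sides) span the full width; the two side walls fit between them.

B is a spool: two coaxial disc flanges of radius 71 mm and thickness 18 mm, joined by a core cylinder of radius 24 mm and height 182 mm. The lower flange rests on z = 0 and the three cylinders share a vertical axis.

The spool sits inside the house frame, centred.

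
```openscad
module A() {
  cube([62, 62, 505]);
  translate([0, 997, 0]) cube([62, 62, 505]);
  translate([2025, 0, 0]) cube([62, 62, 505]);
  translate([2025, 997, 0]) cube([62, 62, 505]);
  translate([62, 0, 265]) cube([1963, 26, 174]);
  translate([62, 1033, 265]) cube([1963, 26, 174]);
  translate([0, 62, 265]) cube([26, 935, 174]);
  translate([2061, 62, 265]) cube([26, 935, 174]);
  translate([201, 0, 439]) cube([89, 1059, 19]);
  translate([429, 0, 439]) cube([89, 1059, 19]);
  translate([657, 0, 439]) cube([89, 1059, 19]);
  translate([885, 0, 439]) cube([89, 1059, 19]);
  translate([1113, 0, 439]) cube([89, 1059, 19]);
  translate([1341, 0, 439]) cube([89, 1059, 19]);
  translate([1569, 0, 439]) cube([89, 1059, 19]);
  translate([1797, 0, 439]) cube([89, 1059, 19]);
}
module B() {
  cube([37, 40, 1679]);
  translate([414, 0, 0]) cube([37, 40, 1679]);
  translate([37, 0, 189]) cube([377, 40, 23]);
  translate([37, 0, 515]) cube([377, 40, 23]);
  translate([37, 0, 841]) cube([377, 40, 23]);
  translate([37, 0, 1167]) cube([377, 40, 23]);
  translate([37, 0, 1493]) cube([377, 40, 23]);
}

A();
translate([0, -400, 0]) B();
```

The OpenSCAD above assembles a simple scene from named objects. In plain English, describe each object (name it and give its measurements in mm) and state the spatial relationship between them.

A is a bed frame 2087 mm long (x) by 1059 mm wide (y). Four 62×62 mm corner posts, 505 mm tall, at the corners of the footprint. Four rails of 26 mm thickness and 174 mm height run between adjacent posts with their undersides at z = 265 mm, their outer faces flush with the outside of the frame (the two x-running rails run between the posts' inner faces; the two y-running rails run between the posts' inner faces). 8 slats, each 89 mm wide (x) and 19 mm thick, lie across the top of the two x-running rails, running the full 1059 mm width of the frame in y; the slats are evenly spaced along x between the inner faces of the end posts with equal gaps (rounded down to the nearest mm) at the −x end and between each pair — any rounding remainder accumulates at the +x end.

B is a straight ladder. Two 37×40 mm vertical rails, 1679 mm tall, stand 451 mm apart (outside-to-outside) with their front faces coplanar on the −y side. 5 rungs, each 40 mm deep and 23 mm tall, span between the inner faces of the rails, front faces flush with the rails. The lowest rung's underside is at z = 189 mm and rungs are spaced 326 mm apart (underside to underside).

The ladder is on the floor beside the bed frame on its −y side.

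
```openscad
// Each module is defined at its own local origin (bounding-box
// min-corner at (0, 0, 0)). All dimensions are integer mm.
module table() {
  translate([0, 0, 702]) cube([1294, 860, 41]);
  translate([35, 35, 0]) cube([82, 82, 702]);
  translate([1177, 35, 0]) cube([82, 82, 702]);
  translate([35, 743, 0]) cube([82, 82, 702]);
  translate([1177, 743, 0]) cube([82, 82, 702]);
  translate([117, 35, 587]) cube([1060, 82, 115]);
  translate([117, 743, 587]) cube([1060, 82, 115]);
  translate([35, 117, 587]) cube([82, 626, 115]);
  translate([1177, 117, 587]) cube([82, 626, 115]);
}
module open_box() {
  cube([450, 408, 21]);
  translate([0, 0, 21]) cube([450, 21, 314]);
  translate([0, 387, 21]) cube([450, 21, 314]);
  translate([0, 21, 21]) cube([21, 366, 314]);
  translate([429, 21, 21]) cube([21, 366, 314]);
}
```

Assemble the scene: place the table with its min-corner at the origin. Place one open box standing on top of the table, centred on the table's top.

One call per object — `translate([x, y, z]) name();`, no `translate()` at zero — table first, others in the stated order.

table();
translate([422, 226, 743]) open_box();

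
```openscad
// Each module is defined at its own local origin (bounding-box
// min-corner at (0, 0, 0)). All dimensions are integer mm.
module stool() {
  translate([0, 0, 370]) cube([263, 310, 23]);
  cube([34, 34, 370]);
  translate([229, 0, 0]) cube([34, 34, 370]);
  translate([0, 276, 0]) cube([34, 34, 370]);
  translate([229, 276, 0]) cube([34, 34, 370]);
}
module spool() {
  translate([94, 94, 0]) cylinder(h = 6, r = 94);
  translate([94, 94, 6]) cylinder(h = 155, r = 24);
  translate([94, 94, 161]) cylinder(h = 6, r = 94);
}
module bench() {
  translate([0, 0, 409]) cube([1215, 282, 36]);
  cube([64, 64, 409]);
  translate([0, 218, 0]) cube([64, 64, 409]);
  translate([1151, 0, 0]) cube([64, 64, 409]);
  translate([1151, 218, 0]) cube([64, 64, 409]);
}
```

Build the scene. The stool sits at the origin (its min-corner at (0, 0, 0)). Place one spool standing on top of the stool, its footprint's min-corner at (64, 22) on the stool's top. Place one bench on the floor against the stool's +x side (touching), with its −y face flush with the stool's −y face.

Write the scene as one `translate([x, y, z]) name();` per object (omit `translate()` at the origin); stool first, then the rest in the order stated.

stool();
translate([64, 22, 393]) spool();
translate([263, 0, 0]) bench();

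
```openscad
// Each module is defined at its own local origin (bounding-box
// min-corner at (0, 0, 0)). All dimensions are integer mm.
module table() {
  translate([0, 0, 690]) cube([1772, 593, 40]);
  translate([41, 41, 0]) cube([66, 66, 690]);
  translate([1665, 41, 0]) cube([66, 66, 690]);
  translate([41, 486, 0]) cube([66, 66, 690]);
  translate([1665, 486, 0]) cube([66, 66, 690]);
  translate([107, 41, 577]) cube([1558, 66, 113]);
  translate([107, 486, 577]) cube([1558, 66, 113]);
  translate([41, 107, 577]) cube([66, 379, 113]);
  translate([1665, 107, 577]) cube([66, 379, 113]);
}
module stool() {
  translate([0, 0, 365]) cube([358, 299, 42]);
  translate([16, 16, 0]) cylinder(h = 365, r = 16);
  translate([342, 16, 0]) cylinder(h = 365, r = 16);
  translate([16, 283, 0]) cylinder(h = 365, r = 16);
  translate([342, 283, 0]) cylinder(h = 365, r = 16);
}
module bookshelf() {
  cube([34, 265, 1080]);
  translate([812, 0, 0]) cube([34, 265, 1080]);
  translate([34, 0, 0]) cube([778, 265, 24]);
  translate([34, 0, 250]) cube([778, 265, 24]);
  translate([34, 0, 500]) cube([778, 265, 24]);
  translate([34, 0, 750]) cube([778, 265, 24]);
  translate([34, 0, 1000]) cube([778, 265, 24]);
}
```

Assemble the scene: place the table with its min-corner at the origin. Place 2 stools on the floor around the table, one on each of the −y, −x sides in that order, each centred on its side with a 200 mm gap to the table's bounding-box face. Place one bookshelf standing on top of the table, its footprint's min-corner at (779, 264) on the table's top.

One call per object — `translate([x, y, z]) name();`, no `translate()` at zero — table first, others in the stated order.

table();
translate([707, -499, 0]) stool();
translate([-558, 147, 0]) stool();
translate([779, 264, 730]) bookshelf();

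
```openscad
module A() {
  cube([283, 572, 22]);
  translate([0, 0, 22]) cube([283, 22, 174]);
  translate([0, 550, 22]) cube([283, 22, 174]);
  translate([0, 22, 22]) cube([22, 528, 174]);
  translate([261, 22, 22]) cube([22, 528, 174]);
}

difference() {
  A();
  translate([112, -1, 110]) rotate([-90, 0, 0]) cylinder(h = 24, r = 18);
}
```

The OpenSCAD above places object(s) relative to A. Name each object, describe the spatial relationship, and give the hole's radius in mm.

The subtracted cylinder has r = 18 mm.

A is an open box. The open box has a circular hole through its front wall. The hole's radius is 18 mm.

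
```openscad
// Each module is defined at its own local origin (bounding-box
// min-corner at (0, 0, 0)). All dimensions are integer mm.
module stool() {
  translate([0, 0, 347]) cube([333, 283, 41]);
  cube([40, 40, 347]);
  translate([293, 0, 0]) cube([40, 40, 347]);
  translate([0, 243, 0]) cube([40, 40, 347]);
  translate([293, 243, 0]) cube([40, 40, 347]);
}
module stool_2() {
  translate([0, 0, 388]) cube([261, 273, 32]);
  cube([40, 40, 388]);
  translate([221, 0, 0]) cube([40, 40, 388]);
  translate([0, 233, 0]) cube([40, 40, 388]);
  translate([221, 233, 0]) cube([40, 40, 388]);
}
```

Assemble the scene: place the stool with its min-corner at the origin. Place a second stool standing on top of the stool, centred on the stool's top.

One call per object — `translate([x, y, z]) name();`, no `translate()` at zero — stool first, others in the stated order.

stool();
translate([36, 5, 388]) stool_2();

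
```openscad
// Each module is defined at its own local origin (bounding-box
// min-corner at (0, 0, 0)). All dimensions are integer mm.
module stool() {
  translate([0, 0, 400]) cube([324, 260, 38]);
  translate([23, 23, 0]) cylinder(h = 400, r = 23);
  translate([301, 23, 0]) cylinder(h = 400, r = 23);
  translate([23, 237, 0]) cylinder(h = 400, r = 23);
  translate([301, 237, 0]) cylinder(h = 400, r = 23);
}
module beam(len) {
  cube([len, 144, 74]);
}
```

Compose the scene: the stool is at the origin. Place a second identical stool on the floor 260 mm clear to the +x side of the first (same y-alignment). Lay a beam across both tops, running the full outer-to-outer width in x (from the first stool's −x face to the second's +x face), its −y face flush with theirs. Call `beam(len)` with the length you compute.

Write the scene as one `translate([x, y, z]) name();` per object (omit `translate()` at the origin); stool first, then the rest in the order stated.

stool();
translate([584, 0, 0]) stool();
translate([0, 0, 438]) beam(908);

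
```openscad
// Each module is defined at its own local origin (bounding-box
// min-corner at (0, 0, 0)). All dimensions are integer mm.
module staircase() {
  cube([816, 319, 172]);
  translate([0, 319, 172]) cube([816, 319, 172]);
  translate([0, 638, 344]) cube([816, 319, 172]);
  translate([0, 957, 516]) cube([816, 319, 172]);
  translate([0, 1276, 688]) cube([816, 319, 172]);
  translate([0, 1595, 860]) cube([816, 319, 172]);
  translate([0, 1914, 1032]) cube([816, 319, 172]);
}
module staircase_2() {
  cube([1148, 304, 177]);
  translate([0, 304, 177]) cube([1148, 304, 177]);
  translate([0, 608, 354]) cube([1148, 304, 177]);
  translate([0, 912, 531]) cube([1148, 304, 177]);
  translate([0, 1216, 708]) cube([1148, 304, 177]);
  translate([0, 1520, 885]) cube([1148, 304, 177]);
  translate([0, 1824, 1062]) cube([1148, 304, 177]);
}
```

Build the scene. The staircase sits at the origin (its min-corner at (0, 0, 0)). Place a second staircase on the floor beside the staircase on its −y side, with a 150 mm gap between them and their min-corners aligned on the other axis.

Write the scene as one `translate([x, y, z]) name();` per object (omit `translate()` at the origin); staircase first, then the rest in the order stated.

staircase();
translate([0, -2278, 0]) staircase_2();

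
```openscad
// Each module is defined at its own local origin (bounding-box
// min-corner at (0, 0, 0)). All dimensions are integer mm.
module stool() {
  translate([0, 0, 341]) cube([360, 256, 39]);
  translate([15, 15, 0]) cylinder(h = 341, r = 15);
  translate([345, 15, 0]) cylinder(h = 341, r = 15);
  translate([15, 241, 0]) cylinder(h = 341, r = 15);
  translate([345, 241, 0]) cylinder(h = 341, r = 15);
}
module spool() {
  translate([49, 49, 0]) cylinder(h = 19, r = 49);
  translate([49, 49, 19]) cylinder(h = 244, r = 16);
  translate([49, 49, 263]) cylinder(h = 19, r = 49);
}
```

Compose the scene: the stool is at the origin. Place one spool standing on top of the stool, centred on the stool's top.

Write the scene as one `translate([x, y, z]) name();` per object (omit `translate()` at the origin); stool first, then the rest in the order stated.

stool();
translate([131, 79, 380]) spool();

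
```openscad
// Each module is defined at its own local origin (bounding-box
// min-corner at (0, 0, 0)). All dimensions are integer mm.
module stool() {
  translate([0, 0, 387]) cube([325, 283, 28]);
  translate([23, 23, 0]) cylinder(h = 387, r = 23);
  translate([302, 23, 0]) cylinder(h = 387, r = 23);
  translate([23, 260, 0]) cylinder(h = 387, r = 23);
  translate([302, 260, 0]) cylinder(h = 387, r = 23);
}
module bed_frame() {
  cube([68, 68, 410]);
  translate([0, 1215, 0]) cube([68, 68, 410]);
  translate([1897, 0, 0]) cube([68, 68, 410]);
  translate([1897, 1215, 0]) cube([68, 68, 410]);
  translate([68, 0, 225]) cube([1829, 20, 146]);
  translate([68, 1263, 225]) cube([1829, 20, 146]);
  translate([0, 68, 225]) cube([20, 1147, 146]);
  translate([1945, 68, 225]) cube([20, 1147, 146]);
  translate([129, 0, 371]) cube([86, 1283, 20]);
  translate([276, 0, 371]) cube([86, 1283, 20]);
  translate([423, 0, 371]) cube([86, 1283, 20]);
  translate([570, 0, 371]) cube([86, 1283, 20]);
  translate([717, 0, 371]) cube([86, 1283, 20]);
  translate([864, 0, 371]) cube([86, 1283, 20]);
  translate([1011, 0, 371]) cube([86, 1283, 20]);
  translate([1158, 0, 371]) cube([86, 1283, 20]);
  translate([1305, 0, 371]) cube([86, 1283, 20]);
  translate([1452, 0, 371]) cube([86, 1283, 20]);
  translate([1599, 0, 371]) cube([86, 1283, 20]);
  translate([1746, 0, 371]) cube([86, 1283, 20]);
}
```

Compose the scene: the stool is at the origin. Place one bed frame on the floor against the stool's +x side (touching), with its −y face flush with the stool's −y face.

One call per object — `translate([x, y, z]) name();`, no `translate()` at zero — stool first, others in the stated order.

stool();
translate([325, 0, 0]) bed_frame();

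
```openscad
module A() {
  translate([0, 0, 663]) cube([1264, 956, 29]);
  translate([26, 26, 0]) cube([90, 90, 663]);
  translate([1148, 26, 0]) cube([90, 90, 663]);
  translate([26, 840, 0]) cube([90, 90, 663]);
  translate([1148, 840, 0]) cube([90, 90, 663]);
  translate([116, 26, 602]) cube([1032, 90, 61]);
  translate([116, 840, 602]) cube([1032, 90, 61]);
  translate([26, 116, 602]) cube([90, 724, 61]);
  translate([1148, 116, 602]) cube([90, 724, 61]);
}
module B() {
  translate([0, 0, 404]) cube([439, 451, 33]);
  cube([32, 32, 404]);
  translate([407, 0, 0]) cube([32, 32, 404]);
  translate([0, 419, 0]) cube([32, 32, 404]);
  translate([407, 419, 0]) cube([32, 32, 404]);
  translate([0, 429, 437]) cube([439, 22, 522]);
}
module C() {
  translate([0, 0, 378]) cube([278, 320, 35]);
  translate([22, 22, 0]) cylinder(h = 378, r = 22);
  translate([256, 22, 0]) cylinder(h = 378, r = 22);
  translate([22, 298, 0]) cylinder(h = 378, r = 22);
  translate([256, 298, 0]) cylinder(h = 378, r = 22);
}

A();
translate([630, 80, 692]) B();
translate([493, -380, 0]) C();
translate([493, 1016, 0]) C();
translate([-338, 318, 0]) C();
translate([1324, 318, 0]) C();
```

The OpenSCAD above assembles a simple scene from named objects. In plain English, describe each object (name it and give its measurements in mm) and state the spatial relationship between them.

A is a rectangular dining table. The top is 1264×956×29 mm with its upper surface at z = 692 mm. It stands on four 90×90 mm square legs, each inset 26 mm from the nearest pair of top edges, running from the floor to the underside of the top. Four apron rails, 90 mm thick and 61 mm tall, run between adjacent legs with their top edges flush with the underside of the top and their outer faces flush with the legs' outer faces.

B is a chair. The seat is a 439×451×33 mm slab with its top at z = 437 mm, on four 32×32 mm corner legs (flush with the seat edges, standing on z = 0). A flat backrest 22 mm thick, 522 mm tall, spans the full seat width and rises from the seat top along its +y edge, rear face flush with the rear of the seat.

C is a four-legged stool. The seat is a 278×320×35 mm slab whose top surface is at z = 413 mm; four round legs, each 44 mm in diameter, run from the floor (z = 0) to the underside of the seat, each leg's axis is inset half a diameter from the nearest pair of seat edges (so the leg's bounding box is flush with the corner).

The chair is on top of the table. Four stools sit around the table at the −y, +y, −x, +x sides.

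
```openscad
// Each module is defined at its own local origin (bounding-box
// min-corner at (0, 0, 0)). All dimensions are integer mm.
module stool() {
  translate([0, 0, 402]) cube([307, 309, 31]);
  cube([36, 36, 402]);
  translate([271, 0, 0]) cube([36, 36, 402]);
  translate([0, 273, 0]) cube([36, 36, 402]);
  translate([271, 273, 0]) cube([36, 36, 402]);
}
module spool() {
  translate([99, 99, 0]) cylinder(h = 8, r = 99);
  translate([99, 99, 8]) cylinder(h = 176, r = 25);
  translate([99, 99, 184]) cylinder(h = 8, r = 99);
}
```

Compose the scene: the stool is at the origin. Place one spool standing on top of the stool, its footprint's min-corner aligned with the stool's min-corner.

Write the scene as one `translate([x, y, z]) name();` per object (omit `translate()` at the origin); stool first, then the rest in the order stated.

stool();
translate([0, 0, 433]) spool();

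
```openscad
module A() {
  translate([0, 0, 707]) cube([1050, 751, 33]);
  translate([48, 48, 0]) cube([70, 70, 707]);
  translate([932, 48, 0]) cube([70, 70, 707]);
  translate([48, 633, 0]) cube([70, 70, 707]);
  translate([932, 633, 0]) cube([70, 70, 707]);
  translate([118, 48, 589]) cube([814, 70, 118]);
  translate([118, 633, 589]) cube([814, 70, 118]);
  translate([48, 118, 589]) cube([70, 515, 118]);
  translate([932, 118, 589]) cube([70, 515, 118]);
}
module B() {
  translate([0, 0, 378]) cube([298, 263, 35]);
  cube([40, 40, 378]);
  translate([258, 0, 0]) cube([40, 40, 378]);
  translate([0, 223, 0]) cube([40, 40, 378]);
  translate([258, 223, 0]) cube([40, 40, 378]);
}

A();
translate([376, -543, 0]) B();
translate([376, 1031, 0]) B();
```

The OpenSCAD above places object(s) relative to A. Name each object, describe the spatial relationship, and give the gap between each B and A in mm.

A is a table. B is a stool. Two stools sit around the table at the −y, +y sides. The gap between each stool and the table is 280 mm.

Each stool's nearest face is 280 mm from the table's bounding box.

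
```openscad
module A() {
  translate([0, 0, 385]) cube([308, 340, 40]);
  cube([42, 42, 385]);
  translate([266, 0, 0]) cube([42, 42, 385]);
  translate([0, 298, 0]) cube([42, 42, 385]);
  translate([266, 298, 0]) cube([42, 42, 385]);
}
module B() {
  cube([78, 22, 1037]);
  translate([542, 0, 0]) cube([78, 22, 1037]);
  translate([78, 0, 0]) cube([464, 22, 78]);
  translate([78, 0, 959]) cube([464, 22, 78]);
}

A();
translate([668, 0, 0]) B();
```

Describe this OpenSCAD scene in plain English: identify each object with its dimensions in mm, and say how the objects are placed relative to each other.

A is a simple wooden stool: a rectangular seat 308 mm (x) by 340 mm (y), 40 mm thick, top face at z = 425 mm, on four square legs, each 42×42 mm in cross-section. The legs rest on z = 0, each flush with a corner of the seat.

B is a picture frame with a 464×881 mm rectangular opening (x by z) and a uniform 78 mm border on every side. Frame depth is 22 mm along y. It is built from two vertical stiles running the full outside height and two horizontal rails spanning the gap between the stiles.

The picture frame is on the floor beside the stool on its +x side.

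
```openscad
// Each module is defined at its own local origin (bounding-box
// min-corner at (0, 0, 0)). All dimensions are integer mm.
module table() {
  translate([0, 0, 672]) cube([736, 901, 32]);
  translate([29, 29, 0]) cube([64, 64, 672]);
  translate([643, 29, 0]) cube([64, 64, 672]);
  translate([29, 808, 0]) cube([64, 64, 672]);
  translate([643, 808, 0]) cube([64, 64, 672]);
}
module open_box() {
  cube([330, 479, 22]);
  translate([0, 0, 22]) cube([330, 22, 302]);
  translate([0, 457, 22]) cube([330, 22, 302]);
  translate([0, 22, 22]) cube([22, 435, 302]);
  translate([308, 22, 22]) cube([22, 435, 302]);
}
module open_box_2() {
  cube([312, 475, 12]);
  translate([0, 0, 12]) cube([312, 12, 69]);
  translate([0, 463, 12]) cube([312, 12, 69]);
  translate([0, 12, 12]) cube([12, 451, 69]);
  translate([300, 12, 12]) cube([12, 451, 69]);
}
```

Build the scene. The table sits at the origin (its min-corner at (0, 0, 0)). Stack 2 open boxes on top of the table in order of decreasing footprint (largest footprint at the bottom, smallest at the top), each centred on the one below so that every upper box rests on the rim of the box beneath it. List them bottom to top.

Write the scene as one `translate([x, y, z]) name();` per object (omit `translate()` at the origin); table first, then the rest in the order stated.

table();
translate([203, 211, 704]) open_box();
translate([212, 213, 1028]) open_box_2();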